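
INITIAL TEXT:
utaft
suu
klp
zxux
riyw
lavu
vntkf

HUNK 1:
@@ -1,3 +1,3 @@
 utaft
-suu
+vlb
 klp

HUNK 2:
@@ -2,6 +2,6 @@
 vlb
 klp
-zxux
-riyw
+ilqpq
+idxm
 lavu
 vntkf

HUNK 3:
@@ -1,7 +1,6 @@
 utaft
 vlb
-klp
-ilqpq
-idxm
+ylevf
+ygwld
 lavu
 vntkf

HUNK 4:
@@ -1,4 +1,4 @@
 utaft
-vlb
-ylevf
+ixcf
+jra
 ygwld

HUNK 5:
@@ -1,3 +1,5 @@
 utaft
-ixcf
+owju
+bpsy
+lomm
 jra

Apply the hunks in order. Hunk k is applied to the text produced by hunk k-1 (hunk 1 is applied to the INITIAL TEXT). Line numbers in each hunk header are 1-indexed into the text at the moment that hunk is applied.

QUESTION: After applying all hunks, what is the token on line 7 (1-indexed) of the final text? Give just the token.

Answer: lavu

Derivation:
Hunk 1: at line 1 remove [suu] add [vlb] -> 7 lines: utaft vlb klp zxux riyw lavu vntkf
Hunk 2: at line 2 remove [zxux,riyw] add [ilqpq,idxm] -> 7 lines: utaft vlb klp ilqpq idxm lavu vntkf
Hunk 3: at line 1 remove [klp,ilqpq,idxm] add [ylevf,ygwld] -> 6 lines: utaft vlb ylevf ygwld lavu vntkf
Hunk 4: at line 1 remove [vlb,ylevf] add [ixcf,jra] -> 6 lines: utaft ixcf jra ygwld lavu vntkf
Hunk 5: at line 1 remove [ixcf] add [owju,bpsy,lomm] -> 8 lines: utaft owju bpsy lomm jra ygwld lavu vntkf
Final line 7: lavu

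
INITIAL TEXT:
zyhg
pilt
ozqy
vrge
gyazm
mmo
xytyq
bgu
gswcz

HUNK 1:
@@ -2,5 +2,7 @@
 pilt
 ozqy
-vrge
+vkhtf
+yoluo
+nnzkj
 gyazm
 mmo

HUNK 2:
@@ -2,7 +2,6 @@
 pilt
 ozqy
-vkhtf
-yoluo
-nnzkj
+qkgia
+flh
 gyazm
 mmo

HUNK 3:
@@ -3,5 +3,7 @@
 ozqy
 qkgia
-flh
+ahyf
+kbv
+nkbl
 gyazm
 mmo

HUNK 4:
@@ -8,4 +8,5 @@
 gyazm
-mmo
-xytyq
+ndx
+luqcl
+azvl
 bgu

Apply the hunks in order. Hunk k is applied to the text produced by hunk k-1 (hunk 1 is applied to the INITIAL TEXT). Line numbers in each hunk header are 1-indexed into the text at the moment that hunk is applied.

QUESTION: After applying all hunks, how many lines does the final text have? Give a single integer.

Answer: 13

Derivation:
Hunk 1: at line 2 remove [vrge] add [vkhtf,yoluo,nnzkj] -> 11 lines: zyhg pilt ozqy vkhtf yoluo nnzkj gyazm mmo xytyq bgu gswcz
Hunk 2: at line 2 remove [vkhtf,yoluo,nnzkj] add [qkgia,flh] -> 10 lines: zyhg pilt ozqy qkgia flh gyazm mmo xytyq bgu gswcz
Hunk 3: at line 3 remove [flh] add [ahyf,kbv,nkbl] -> 12 lines: zyhg pilt ozqy qkgia ahyf kbv nkbl gyazm mmo xytyq bgu gswcz
Hunk 4: at line 8 remove [mmo,xytyq] add [ndx,luqcl,azvl] -> 13 lines: zyhg pilt ozqy qkgia ahyf kbv nkbl gyazm ndx luqcl azvl bgu gswcz
Final line count: 13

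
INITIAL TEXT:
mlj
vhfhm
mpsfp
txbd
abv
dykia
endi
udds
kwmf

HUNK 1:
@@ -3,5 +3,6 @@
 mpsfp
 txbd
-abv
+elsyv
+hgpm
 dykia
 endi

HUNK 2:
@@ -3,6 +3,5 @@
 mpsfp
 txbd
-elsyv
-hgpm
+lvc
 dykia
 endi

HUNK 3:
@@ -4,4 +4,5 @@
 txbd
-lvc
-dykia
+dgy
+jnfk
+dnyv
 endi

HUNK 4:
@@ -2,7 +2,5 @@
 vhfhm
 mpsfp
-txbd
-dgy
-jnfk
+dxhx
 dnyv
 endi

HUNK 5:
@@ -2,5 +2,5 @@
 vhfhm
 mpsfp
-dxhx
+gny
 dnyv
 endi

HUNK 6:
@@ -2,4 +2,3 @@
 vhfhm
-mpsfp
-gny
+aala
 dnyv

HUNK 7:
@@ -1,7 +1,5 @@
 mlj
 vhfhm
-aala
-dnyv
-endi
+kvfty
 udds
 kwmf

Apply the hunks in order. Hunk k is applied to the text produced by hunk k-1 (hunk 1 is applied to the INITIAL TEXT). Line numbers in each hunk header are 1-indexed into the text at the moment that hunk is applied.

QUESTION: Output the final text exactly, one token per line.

Hunk 1: at line 3 remove [abv] add [elsyv,hgpm] -> 10 lines: mlj vhfhm mpsfp txbd elsyv hgpm dykia endi udds kwmf
Hunk 2: at line 3 remove [elsyv,hgpm] add [lvc] -> 9 lines: mlj vhfhm mpsfp txbd lvc dykia endi udds kwmf
Hunk 3: at line 4 remove [lvc,dykia] add [dgy,jnfk,dnyv] -> 10 lines: mlj vhfhm mpsfp txbd dgy jnfk dnyv endi udds kwmf
Hunk 4: at line 2 remove [txbd,dgy,jnfk] add [dxhx] -> 8 lines: mlj vhfhm mpsfp dxhx dnyv endi udds kwmf
Hunk 5: at line 2 remove [dxhx] add [gny] -> 8 lines: mlj vhfhm mpsfp gny dnyv endi udds kwmf
Hunk 6: at line 2 remove [mpsfp,gny] add [aala] -> 7 lines: mlj vhfhm aala dnyv endi udds kwmf
Hunk 7: at line 1 remove [aala,dnyv,endi] add [kvfty] -> 5 lines: mlj vhfhm kvfty udds kwmf

Answer: mlj
vhfhm
kvfty
udds
kwmf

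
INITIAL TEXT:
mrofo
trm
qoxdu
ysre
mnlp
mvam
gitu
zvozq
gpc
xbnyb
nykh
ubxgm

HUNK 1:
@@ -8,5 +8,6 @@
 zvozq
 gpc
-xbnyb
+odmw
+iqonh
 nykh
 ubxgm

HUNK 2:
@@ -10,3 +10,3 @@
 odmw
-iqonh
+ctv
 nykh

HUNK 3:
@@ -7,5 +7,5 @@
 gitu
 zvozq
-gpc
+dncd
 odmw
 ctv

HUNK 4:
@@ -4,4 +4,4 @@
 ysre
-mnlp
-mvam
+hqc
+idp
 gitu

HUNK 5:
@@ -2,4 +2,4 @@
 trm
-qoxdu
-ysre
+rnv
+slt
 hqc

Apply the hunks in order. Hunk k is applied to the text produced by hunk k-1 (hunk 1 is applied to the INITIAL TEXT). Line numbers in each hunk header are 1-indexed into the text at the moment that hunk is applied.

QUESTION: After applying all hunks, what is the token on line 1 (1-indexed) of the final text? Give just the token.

Answer: mrofo

Derivation:
Hunk 1: at line 8 remove [xbnyb] add [odmw,iqonh] -> 13 lines: mrofo trm qoxdu ysre mnlp mvam gitu zvozq gpc odmw iqonh nykh ubxgm
Hunk 2: at line 10 remove [iqonh] add [ctv] -> 13 lines: mrofo trm qoxdu ysre mnlp mvam gitu zvozq gpc odmw ctv nykh ubxgm
Hunk 3: at line 7 remove [gpc] add [dncd] -> 13 lines: mrofo trm qoxdu ysre mnlp mvam gitu zvozq dncd odmw ctv nykh ubxgm
Hunk 4: at line 4 remove [mnlp,mvam] add [hqc,idp] -> 13 lines: mrofo trm qoxdu ysre hqc idp gitu zvozq dncd odmw ctv nykh ubxgm
Hunk 5: at line 2 remove [qoxdu,ysre] add [rnv,slt] -> 13 lines: mrofo trm rnv slt hqc idp gitu zvozq dncd odmw ctv nykh ubxgm
Final line 1: mrofo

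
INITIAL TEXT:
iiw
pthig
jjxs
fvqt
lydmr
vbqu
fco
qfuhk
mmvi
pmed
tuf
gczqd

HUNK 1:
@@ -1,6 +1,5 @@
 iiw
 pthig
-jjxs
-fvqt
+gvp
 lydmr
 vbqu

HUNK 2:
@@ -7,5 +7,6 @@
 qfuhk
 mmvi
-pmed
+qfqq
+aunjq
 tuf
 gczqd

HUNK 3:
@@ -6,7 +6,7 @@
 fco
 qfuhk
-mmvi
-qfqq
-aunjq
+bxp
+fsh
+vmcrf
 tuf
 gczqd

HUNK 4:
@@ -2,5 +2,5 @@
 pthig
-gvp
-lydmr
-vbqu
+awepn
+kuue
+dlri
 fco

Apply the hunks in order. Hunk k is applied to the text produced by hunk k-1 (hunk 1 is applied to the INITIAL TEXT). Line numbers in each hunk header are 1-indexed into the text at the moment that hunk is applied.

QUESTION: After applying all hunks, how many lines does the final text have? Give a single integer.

Hunk 1: at line 1 remove [jjxs,fvqt] add [gvp] -> 11 lines: iiw pthig gvp lydmr vbqu fco qfuhk mmvi pmed tuf gczqd
Hunk 2: at line 7 remove [pmed] add [qfqq,aunjq] -> 12 lines: iiw pthig gvp lydmr vbqu fco qfuhk mmvi qfqq aunjq tuf gczqd
Hunk 3: at line 6 remove [mmvi,qfqq,aunjq] add [bxp,fsh,vmcrf] -> 12 lines: iiw pthig gvp lydmr vbqu fco qfuhk bxp fsh vmcrf tuf gczqd
Hunk 4: at line 2 remove [gvp,lydmr,vbqu] add [awepn,kuue,dlri] -> 12 lines: iiw pthig awepn kuue dlri fco qfuhk bxp fsh vmcrf tuf gczqd
Final line count: 12

Answer: 12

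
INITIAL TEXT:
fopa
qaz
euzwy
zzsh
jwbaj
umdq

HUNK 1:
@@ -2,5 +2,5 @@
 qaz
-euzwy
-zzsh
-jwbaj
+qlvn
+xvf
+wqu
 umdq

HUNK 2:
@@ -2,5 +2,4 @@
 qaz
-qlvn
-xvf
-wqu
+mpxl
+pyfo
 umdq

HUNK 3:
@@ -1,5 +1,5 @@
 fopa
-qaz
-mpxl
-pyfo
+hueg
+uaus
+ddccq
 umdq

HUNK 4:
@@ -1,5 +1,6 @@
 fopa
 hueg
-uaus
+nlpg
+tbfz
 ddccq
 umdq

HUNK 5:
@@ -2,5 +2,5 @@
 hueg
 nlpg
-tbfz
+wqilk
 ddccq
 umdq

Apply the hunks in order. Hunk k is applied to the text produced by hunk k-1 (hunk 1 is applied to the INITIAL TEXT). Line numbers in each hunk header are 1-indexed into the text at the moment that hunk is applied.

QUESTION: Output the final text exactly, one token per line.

Answer: fopa
hueg
nlpg
wqilk
ddccq
umdq

Derivation:
Hunk 1: at line 2 remove [euzwy,zzsh,jwbaj] add [qlvn,xvf,wqu] -> 6 lines: fopa qaz qlvn xvf wqu umdq
Hunk 2: at line 2 remove [qlvn,xvf,wqu] add [mpxl,pyfo] -> 5 lines: fopa qaz mpxl pyfo umdq
Hunk 3: at line 1 remove [qaz,mpxl,pyfo] add [hueg,uaus,ddccq] -> 5 lines: fopa hueg uaus ddccq umdq
Hunk 4: at line 1 remove [uaus] add [nlpg,tbfz] -> 6 lines: fopa hueg nlpg tbfz ddccq umdq
Hunk 5: at line 2 remove [tbfz] add [wqilk] -> 6 lines: fopa hueg nlpg wqilk ddccq umdq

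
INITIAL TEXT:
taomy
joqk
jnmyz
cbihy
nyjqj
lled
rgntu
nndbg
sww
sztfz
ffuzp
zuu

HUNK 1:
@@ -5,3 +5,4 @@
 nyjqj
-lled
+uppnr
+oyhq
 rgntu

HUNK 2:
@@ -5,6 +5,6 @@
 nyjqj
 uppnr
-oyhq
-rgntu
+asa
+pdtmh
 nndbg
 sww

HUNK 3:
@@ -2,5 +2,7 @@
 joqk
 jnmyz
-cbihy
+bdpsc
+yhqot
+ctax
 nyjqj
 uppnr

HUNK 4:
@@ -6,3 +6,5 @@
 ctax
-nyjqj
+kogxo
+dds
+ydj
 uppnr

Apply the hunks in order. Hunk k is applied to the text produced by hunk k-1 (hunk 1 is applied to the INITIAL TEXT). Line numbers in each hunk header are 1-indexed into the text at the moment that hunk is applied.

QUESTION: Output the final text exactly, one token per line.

Hunk 1: at line 5 remove [lled] add [uppnr,oyhq] -> 13 lines: taomy joqk jnmyz cbihy nyjqj uppnr oyhq rgntu nndbg sww sztfz ffuzp zuu
Hunk 2: at line 5 remove [oyhq,rgntu] add [asa,pdtmh] -> 13 lines: taomy joqk jnmyz cbihy nyjqj uppnr asa pdtmh nndbg sww sztfz ffuzp zuu
Hunk 3: at line 2 remove [cbihy] add [bdpsc,yhqot,ctax] -> 15 lines: taomy joqk jnmyz bdpsc yhqot ctax nyjqj uppnr asa pdtmh nndbg sww sztfz ffuzp zuu
Hunk 4: at line 6 remove [nyjqj] add [kogxo,dds,ydj] -> 17 lines: taomy joqk jnmyz bdpsc yhqot ctax kogxo dds ydj uppnr asa pdtmh nndbg sww sztfz ffuzp zuu

Answer: taomy
joqk
jnmyz
bdpsc
yhqot
ctax
kogxo
dds
ydj
uppnr
asa
pdtmh
nndbg
sww
sztfz
ffuzp
zuu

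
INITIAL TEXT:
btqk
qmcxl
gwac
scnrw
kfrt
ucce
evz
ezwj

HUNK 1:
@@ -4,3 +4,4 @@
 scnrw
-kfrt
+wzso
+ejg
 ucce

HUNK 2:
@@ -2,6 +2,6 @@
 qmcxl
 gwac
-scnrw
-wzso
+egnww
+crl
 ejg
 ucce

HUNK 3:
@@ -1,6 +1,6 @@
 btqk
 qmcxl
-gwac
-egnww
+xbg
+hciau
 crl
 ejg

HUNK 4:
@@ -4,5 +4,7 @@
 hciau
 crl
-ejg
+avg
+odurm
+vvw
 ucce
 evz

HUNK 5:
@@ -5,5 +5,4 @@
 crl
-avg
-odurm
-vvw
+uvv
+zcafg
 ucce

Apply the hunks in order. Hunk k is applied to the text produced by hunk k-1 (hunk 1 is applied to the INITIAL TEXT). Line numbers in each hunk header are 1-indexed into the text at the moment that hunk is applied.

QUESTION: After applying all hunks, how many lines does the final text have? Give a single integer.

Answer: 10

Derivation:
Hunk 1: at line 4 remove [kfrt] add [wzso,ejg] -> 9 lines: btqk qmcxl gwac scnrw wzso ejg ucce evz ezwj
Hunk 2: at line 2 remove [scnrw,wzso] add [egnww,crl] -> 9 lines: btqk qmcxl gwac egnww crl ejg ucce evz ezwj
Hunk 3: at line 1 remove [gwac,egnww] add [xbg,hciau] -> 9 lines: btqk qmcxl xbg hciau crl ejg ucce evz ezwj
Hunk 4: at line 4 remove [ejg] add [avg,odurm,vvw] -> 11 lines: btqk qmcxl xbg hciau crl avg odurm vvw ucce evz ezwj
Hunk 5: at line 5 remove [avg,odurm,vvw] add [uvv,zcafg] -> 10 lines: btqk qmcxl xbg hciau crl uvv zcafg ucce evz ezwj
Final line count: 10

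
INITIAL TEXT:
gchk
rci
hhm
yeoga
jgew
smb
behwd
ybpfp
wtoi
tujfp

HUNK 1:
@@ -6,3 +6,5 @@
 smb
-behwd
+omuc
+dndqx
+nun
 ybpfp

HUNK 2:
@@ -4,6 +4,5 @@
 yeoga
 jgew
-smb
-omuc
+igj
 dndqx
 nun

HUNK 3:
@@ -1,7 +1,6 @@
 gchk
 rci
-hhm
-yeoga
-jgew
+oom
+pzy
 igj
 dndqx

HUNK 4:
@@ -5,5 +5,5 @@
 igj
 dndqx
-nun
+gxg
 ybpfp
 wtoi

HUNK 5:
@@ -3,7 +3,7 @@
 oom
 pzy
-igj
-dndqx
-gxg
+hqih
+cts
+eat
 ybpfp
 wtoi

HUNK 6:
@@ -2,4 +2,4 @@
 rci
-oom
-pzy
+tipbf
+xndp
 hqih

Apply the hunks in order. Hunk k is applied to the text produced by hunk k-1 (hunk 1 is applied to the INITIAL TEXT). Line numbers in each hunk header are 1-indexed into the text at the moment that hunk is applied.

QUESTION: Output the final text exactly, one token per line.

Hunk 1: at line 6 remove [behwd] add [omuc,dndqx,nun] -> 12 lines: gchk rci hhm yeoga jgew smb omuc dndqx nun ybpfp wtoi tujfp
Hunk 2: at line 4 remove [smb,omuc] add [igj] -> 11 lines: gchk rci hhm yeoga jgew igj dndqx nun ybpfp wtoi tujfp
Hunk 3: at line 1 remove [hhm,yeoga,jgew] add [oom,pzy] -> 10 lines: gchk rci oom pzy igj dndqx nun ybpfp wtoi tujfp
Hunk 4: at line 5 remove [nun] add [gxg] -> 10 lines: gchk rci oom pzy igj dndqx gxg ybpfp wtoi tujfp
Hunk 5: at line 3 remove [igj,dndqx,gxg] add [hqih,cts,eat] -> 10 lines: gchk rci oom pzy hqih cts eat ybpfp wtoi tujfp
Hunk 6: at line 2 remove [oom,pzy] add [tipbf,xndp] -> 10 lines: gchk rci tipbf xndp hqih cts eat ybpfp wtoi tujfp

Answer: gchk
rci
tipbf
xndp
hqih
cts
eat
ybpfp
wtoi
tujfp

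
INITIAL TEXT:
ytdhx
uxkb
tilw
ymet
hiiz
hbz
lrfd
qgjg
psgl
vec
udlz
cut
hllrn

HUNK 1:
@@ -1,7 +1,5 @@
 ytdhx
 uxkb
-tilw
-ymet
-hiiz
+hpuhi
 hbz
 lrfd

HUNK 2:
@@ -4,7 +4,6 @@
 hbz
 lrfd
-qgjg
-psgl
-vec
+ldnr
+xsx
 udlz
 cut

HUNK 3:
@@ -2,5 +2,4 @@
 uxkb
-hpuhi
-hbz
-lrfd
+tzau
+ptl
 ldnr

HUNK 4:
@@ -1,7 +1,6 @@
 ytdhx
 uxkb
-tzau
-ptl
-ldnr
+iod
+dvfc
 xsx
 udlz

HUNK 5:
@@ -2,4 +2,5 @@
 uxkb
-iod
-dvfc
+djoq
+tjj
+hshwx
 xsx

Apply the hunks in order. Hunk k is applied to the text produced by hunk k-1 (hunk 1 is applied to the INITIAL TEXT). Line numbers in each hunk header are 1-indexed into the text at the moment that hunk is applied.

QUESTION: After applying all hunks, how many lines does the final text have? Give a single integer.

Answer: 9

Derivation:
Hunk 1: at line 1 remove [tilw,ymet,hiiz] add [hpuhi] -> 11 lines: ytdhx uxkb hpuhi hbz lrfd qgjg psgl vec udlz cut hllrn
Hunk 2: at line 4 remove [qgjg,psgl,vec] add [ldnr,xsx] -> 10 lines: ytdhx uxkb hpuhi hbz lrfd ldnr xsx udlz cut hllrn
Hunk 3: at line 2 remove [hpuhi,hbz,lrfd] add [tzau,ptl] -> 9 lines: ytdhx uxkb tzau ptl ldnr xsx udlz cut hllrn
Hunk 4: at line 1 remove [tzau,ptl,ldnr] add [iod,dvfc] -> 8 lines: ytdhx uxkb iod dvfc xsx udlz cut hllrn
Hunk 5: at line 2 remove [iod,dvfc] add [djoq,tjj,hshwx] -> 9 lines: ytdhx uxkb djoq tjj hshwx xsx udlz cut hllrn
Final line count: 9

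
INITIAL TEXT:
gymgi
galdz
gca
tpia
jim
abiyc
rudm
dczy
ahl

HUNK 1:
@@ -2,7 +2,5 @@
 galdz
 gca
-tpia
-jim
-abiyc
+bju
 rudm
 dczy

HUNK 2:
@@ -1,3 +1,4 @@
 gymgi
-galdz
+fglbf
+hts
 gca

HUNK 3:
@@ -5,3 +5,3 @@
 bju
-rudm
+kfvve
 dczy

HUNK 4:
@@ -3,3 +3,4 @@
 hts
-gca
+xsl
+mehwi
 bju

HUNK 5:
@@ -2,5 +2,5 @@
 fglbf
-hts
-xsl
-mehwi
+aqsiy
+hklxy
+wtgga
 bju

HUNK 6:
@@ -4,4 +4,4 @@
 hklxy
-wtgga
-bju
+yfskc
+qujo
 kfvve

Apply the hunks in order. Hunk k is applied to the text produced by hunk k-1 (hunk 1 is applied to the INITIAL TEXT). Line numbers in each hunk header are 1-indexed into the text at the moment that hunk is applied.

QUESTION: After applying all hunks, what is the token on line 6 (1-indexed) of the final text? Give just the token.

Hunk 1: at line 2 remove [tpia,jim,abiyc] add [bju] -> 7 lines: gymgi galdz gca bju rudm dczy ahl
Hunk 2: at line 1 remove [galdz] add [fglbf,hts] -> 8 lines: gymgi fglbf hts gca bju rudm dczy ahl
Hunk 3: at line 5 remove [rudm] add [kfvve] -> 8 lines: gymgi fglbf hts gca bju kfvve dczy ahl
Hunk 4: at line 3 remove [gca] add [xsl,mehwi] -> 9 lines: gymgi fglbf hts xsl mehwi bju kfvve dczy ahl
Hunk 5: at line 2 remove [hts,xsl,mehwi] add [aqsiy,hklxy,wtgga] -> 9 lines: gymgi fglbf aqsiy hklxy wtgga bju kfvve dczy ahl
Hunk 6: at line 4 remove [wtgga,bju] add [yfskc,qujo] -> 9 lines: gymgi fglbf aqsiy hklxy yfskc qujo kfvve dczy ahl
Final line 6: qujo

Answer: qujo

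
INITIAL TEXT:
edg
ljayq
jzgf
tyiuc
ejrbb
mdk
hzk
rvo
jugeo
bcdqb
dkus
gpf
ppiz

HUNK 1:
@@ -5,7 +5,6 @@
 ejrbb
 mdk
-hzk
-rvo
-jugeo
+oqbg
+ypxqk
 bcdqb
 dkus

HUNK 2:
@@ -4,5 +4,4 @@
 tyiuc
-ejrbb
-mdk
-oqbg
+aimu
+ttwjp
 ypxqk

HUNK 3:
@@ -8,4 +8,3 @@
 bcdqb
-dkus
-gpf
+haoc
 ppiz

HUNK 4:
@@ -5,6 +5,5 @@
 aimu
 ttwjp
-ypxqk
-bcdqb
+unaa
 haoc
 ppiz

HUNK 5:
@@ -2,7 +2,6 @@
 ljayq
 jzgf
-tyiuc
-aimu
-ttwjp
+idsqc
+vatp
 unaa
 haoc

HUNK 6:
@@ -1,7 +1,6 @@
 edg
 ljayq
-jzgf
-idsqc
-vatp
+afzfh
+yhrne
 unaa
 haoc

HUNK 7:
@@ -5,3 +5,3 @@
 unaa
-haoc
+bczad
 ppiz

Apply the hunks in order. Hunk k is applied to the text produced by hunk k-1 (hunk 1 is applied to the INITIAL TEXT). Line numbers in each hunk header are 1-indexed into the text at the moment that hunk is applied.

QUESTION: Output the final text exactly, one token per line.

Hunk 1: at line 5 remove [hzk,rvo,jugeo] add [oqbg,ypxqk] -> 12 lines: edg ljayq jzgf tyiuc ejrbb mdk oqbg ypxqk bcdqb dkus gpf ppiz
Hunk 2: at line 4 remove [ejrbb,mdk,oqbg] add [aimu,ttwjp] -> 11 lines: edg ljayq jzgf tyiuc aimu ttwjp ypxqk bcdqb dkus gpf ppiz
Hunk 3: at line 8 remove [dkus,gpf] add [haoc] -> 10 lines: edg ljayq jzgf tyiuc aimu ttwjp ypxqk bcdqb haoc ppiz
Hunk 4: at line 5 remove [ypxqk,bcdqb] add [unaa] -> 9 lines: edg ljayq jzgf tyiuc aimu ttwjp unaa haoc ppiz
Hunk 5: at line 2 remove [tyiuc,aimu,ttwjp] add [idsqc,vatp] -> 8 lines: edg ljayq jzgf idsqc vatp unaa haoc ppiz
Hunk 6: at line 1 remove [jzgf,idsqc,vatp] add [afzfh,yhrne] -> 7 lines: edg ljayq afzfh yhrne unaa haoc ppiz
Hunk 7: at line 5 remove [haoc] add [bczad] -> 7 lines: edg ljayq afzfh yhrne unaa bczad ppiz

Answer: edg
ljayq
afzfh
yhrne
unaa
bczad
ppiz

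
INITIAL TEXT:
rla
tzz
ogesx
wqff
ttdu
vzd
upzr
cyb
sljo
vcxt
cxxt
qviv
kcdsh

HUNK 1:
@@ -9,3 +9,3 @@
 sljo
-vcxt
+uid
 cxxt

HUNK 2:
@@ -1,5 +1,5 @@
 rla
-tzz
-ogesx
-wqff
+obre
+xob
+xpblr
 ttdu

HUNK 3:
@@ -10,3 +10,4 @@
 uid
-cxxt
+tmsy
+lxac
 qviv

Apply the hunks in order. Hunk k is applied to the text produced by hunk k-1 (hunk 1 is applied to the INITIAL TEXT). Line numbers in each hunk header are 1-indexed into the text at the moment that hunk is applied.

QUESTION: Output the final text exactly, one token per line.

Hunk 1: at line 9 remove [vcxt] add [uid] -> 13 lines: rla tzz ogesx wqff ttdu vzd upzr cyb sljo uid cxxt qviv kcdsh
Hunk 2: at line 1 remove [tzz,ogesx,wqff] add [obre,xob,xpblr] -> 13 lines: rla obre xob xpblr ttdu vzd upzr cyb sljo uid cxxt qviv kcdsh
Hunk 3: at line 10 remove [cxxt] add [tmsy,lxac] -> 14 lines: rla obre xob xpblr ttdu vzd upzr cyb sljo uid tmsy lxac qviv kcdsh

Answer: rla
obre
xob
xpblr
ttdu
vzd
upzr
cyb
sljo
uid
tmsy
lxac
qviv
kcdsh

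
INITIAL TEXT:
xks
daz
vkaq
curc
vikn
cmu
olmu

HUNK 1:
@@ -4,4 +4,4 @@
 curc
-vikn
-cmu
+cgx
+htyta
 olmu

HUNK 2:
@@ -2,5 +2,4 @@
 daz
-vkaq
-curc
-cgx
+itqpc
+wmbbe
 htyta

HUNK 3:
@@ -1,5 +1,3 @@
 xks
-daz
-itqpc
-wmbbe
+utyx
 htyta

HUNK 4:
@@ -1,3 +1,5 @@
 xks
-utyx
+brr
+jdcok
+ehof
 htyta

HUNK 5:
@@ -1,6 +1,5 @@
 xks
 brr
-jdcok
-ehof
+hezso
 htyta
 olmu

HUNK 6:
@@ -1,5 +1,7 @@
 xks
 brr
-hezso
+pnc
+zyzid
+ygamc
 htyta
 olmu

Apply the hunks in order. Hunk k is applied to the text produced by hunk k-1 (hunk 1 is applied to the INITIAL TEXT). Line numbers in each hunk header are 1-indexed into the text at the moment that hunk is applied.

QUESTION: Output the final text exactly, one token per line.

Hunk 1: at line 4 remove [vikn,cmu] add [cgx,htyta] -> 7 lines: xks daz vkaq curc cgx htyta olmu
Hunk 2: at line 2 remove [vkaq,curc,cgx] add [itqpc,wmbbe] -> 6 lines: xks daz itqpc wmbbe htyta olmu
Hunk 3: at line 1 remove [daz,itqpc,wmbbe] add [utyx] -> 4 lines: xks utyx htyta olmu
Hunk 4: at line 1 remove [utyx] add [brr,jdcok,ehof] -> 6 lines: xks brr jdcok ehof htyta olmu
Hunk 5: at line 1 remove [jdcok,ehof] add [hezso] -> 5 lines: xks brr hezso htyta olmu
Hunk 6: at line 1 remove [hezso] add [pnc,zyzid,ygamc] -> 7 lines: xks brr pnc zyzid ygamc htyta olmu

Answer: xks
brr
pnc
zyzid
ygamc
htyta
olmu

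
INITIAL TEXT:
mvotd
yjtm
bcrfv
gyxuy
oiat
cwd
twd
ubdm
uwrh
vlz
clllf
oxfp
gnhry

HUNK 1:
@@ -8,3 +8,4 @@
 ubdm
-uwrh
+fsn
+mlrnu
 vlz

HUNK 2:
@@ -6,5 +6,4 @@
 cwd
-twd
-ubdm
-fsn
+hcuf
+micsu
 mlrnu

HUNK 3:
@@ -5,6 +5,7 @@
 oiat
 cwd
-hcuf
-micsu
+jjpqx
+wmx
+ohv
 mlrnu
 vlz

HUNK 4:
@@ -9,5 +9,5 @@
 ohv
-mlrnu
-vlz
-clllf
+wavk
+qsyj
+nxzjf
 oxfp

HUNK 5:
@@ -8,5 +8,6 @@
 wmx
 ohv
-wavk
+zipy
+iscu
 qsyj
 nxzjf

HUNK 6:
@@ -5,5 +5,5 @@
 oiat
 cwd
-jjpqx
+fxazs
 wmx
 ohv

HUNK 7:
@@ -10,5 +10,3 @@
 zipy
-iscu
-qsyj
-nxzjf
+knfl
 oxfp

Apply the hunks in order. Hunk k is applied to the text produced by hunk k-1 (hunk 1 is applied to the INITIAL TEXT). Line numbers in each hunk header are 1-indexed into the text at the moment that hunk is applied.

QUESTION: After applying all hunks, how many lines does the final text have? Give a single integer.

Hunk 1: at line 8 remove [uwrh] add [fsn,mlrnu] -> 14 lines: mvotd yjtm bcrfv gyxuy oiat cwd twd ubdm fsn mlrnu vlz clllf oxfp gnhry
Hunk 2: at line 6 remove [twd,ubdm,fsn] add [hcuf,micsu] -> 13 lines: mvotd yjtm bcrfv gyxuy oiat cwd hcuf micsu mlrnu vlz clllf oxfp gnhry
Hunk 3: at line 5 remove [hcuf,micsu] add [jjpqx,wmx,ohv] -> 14 lines: mvotd yjtm bcrfv gyxuy oiat cwd jjpqx wmx ohv mlrnu vlz clllf oxfp gnhry
Hunk 4: at line 9 remove [mlrnu,vlz,clllf] add [wavk,qsyj,nxzjf] -> 14 lines: mvotd yjtm bcrfv gyxuy oiat cwd jjpqx wmx ohv wavk qsyj nxzjf oxfp gnhry
Hunk 5: at line 8 remove [wavk] add [zipy,iscu] -> 15 lines: mvotd yjtm bcrfv gyxuy oiat cwd jjpqx wmx ohv zipy iscu qsyj nxzjf oxfp gnhry
Hunk 6: at line 5 remove [jjpqx] add [fxazs] -> 15 lines: mvotd yjtm bcrfv gyxuy oiat cwd fxazs wmx ohv zipy iscu qsyj nxzjf oxfp gnhry
Hunk 7: at line 10 remove [iscu,qsyj,nxzjf] add [knfl] -> 13 lines: mvotd yjtm bcrfv gyxuy oiat cwd fxazs wmx ohv zipy knfl oxfp gnhry
Final line count: 13

Answer: 13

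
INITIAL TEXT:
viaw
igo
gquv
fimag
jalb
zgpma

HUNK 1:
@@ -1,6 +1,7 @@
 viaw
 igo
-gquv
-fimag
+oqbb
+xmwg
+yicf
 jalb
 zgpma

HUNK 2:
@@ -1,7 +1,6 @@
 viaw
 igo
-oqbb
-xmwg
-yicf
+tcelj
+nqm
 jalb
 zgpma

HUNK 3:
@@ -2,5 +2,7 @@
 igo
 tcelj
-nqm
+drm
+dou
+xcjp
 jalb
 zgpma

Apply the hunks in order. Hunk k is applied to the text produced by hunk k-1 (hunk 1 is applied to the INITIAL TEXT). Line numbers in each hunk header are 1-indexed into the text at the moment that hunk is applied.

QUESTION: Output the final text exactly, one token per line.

Answer: viaw
igo
tcelj
drm
dou
xcjp
jalb
zgpma

Derivation:
Hunk 1: at line 1 remove [gquv,fimag] add [oqbb,xmwg,yicf] -> 7 lines: viaw igo oqbb xmwg yicf jalb zgpma
Hunk 2: at line 1 remove [oqbb,xmwg,yicf] add [tcelj,nqm] -> 6 lines: viaw igo tcelj nqm jalb zgpma
Hunk 3: at line 2 remove [nqm] add [drm,dou,xcjp] -> 8 lines: viaw igo tcelj drm dou xcjp jalb zgpma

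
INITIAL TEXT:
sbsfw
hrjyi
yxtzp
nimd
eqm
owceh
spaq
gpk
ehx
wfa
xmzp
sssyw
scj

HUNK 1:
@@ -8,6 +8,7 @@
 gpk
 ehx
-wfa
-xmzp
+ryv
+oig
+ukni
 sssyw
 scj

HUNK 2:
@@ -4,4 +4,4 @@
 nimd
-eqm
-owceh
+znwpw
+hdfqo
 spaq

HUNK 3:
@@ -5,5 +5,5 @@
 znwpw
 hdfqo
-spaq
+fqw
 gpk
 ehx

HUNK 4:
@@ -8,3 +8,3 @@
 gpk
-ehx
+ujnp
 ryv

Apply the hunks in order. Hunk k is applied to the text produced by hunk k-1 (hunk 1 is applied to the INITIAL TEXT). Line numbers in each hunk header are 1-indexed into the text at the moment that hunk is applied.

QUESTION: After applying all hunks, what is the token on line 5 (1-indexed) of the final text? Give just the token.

Answer: znwpw

Derivation:
Hunk 1: at line 8 remove [wfa,xmzp] add [ryv,oig,ukni] -> 14 lines: sbsfw hrjyi yxtzp nimd eqm owceh spaq gpk ehx ryv oig ukni sssyw scj
Hunk 2: at line 4 remove [eqm,owceh] add [znwpw,hdfqo] -> 14 lines: sbsfw hrjyi yxtzp nimd znwpw hdfqo spaq gpk ehx ryv oig ukni sssyw scj
Hunk 3: at line 5 remove [spaq] add [fqw] -> 14 lines: sbsfw hrjyi yxtzp nimd znwpw hdfqo fqw gpk ehx ryv oig ukni sssyw scj
Hunk 4: at line 8 remove [ehx] add [ujnp] -> 14 lines: sbsfw hrjyi yxtzp nimd znwpw hdfqo fqw gpk ujnp ryv oig ukni sssyw scj
Final line 5: znwpw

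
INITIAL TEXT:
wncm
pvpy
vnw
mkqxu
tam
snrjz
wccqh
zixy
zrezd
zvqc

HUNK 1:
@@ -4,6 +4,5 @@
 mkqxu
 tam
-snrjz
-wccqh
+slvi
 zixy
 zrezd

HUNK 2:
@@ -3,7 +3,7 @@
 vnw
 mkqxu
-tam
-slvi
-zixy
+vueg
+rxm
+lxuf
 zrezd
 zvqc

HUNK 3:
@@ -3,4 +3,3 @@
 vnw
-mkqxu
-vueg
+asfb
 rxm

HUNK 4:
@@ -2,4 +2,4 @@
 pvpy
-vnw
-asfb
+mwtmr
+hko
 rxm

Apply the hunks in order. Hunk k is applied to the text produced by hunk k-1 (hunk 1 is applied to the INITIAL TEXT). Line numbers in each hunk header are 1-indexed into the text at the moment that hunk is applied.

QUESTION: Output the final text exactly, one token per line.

Hunk 1: at line 4 remove [snrjz,wccqh] add [slvi] -> 9 lines: wncm pvpy vnw mkqxu tam slvi zixy zrezd zvqc
Hunk 2: at line 3 remove [tam,slvi,zixy] add [vueg,rxm,lxuf] -> 9 lines: wncm pvpy vnw mkqxu vueg rxm lxuf zrezd zvqc
Hunk 3: at line 3 remove [mkqxu,vueg] add [asfb] -> 8 lines: wncm pvpy vnw asfb rxm lxuf zrezd zvqc
Hunk 4: at line 2 remove [vnw,asfb] add [mwtmr,hko] -> 8 lines: wncm pvpy mwtmr hko rxm lxuf zrezd zvqc

Answer: wncm
pvpy
mwtmr
hko
rxm
lxuf
zrezd
zvqc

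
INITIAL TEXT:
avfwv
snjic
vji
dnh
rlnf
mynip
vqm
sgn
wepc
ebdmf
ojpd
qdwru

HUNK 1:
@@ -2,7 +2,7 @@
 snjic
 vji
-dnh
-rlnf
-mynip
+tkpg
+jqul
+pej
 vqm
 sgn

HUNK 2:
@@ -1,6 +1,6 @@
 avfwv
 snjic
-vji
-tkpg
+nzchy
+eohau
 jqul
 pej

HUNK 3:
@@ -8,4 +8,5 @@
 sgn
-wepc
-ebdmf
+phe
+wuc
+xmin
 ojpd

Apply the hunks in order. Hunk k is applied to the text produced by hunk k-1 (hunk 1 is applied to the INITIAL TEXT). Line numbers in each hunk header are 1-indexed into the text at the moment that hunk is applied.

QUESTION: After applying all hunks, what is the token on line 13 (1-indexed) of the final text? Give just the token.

Hunk 1: at line 2 remove [dnh,rlnf,mynip] add [tkpg,jqul,pej] -> 12 lines: avfwv snjic vji tkpg jqul pej vqm sgn wepc ebdmf ojpd qdwru
Hunk 2: at line 1 remove [vji,tkpg] add [nzchy,eohau] -> 12 lines: avfwv snjic nzchy eohau jqul pej vqm sgn wepc ebdmf ojpd qdwru
Hunk 3: at line 8 remove [wepc,ebdmf] add [phe,wuc,xmin] -> 13 lines: avfwv snjic nzchy eohau jqul pej vqm sgn phe wuc xmin ojpd qdwru
Final line 13: qdwru

Answer: qdwru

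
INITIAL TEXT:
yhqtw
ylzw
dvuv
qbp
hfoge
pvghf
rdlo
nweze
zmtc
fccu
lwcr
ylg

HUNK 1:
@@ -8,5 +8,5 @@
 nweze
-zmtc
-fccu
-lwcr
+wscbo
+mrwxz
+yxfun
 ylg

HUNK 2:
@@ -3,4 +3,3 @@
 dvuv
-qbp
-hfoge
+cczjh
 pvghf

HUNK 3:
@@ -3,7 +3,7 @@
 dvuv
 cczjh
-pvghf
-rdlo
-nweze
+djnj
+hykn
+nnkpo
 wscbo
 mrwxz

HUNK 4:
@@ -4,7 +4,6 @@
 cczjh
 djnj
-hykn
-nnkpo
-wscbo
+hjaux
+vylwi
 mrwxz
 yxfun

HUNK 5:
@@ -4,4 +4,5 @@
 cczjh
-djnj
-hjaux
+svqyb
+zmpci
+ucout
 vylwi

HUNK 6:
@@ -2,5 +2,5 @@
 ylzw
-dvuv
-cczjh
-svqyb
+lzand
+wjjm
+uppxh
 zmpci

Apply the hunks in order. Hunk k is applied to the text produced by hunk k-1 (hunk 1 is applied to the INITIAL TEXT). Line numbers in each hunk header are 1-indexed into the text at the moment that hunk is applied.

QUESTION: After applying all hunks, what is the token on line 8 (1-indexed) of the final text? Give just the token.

Hunk 1: at line 8 remove [zmtc,fccu,lwcr] add [wscbo,mrwxz,yxfun] -> 12 lines: yhqtw ylzw dvuv qbp hfoge pvghf rdlo nweze wscbo mrwxz yxfun ylg
Hunk 2: at line 3 remove [qbp,hfoge] add [cczjh] -> 11 lines: yhqtw ylzw dvuv cczjh pvghf rdlo nweze wscbo mrwxz yxfun ylg
Hunk 3: at line 3 remove [pvghf,rdlo,nweze] add [djnj,hykn,nnkpo] -> 11 lines: yhqtw ylzw dvuv cczjh djnj hykn nnkpo wscbo mrwxz yxfun ylg
Hunk 4: at line 4 remove [hykn,nnkpo,wscbo] add [hjaux,vylwi] -> 10 lines: yhqtw ylzw dvuv cczjh djnj hjaux vylwi mrwxz yxfun ylg
Hunk 5: at line 4 remove [djnj,hjaux] add [svqyb,zmpci,ucout] -> 11 lines: yhqtw ylzw dvuv cczjh svqyb zmpci ucout vylwi mrwxz yxfun ylg
Hunk 6: at line 2 remove [dvuv,cczjh,svqyb] add [lzand,wjjm,uppxh] -> 11 lines: yhqtw ylzw lzand wjjm uppxh zmpci ucout vylwi mrwxz yxfun ylg
Final line 8: vylwi

Answer: vylwi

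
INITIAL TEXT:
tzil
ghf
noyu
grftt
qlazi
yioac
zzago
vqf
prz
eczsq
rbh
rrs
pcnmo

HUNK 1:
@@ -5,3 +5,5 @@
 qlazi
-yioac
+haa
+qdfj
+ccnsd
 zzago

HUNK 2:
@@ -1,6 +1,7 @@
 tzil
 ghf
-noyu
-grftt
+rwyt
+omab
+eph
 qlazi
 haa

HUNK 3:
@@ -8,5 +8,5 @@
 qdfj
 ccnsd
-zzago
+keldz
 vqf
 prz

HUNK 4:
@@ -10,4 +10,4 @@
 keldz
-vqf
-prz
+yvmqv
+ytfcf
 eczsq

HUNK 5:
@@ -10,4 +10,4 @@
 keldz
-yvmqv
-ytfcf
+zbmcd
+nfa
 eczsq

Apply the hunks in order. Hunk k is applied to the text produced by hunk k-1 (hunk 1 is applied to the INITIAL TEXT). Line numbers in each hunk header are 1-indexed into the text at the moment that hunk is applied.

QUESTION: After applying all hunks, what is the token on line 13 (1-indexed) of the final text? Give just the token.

Answer: eczsq

Derivation:
Hunk 1: at line 5 remove [yioac] add [haa,qdfj,ccnsd] -> 15 lines: tzil ghf noyu grftt qlazi haa qdfj ccnsd zzago vqf prz eczsq rbh rrs pcnmo
Hunk 2: at line 1 remove [noyu,grftt] add [rwyt,omab,eph] -> 16 lines: tzil ghf rwyt omab eph qlazi haa qdfj ccnsd zzago vqf prz eczsq rbh rrs pcnmo
Hunk 3: at line 8 remove [zzago] add [keldz] -> 16 lines: tzil ghf rwyt omab eph qlazi haa qdfj ccnsd keldz vqf prz eczsq rbh rrs pcnmo
Hunk 4: at line 10 remove [vqf,prz] add [yvmqv,ytfcf] -> 16 lines: tzil ghf rwyt omab eph qlazi haa qdfj ccnsd keldz yvmqv ytfcf eczsq rbh rrs pcnmo
Hunk 5: at line 10 remove [yvmqv,ytfcf] add [zbmcd,nfa] -> 16 lines: tzil ghf rwyt omab eph qlazi haa qdfj ccnsd keldz zbmcd nfa eczsq rbh rrs pcnmo
Final line 13: eczsq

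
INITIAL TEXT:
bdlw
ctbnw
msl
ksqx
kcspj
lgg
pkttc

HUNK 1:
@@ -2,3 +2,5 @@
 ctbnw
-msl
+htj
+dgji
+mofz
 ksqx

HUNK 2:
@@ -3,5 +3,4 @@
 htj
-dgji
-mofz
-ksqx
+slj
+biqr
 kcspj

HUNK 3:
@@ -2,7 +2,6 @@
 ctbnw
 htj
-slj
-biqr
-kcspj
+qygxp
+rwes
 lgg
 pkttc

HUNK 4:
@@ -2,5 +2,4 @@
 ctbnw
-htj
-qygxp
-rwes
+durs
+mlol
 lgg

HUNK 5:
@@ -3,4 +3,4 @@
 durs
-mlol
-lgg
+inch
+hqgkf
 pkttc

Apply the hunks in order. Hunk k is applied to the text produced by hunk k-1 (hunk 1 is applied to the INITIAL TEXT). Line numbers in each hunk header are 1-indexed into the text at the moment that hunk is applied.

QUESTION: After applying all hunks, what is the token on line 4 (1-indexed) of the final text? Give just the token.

Hunk 1: at line 2 remove [msl] add [htj,dgji,mofz] -> 9 lines: bdlw ctbnw htj dgji mofz ksqx kcspj lgg pkttc
Hunk 2: at line 3 remove [dgji,mofz,ksqx] add [slj,biqr] -> 8 lines: bdlw ctbnw htj slj biqr kcspj lgg pkttc
Hunk 3: at line 2 remove [slj,biqr,kcspj] add [qygxp,rwes] -> 7 lines: bdlw ctbnw htj qygxp rwes lgg pkttc
Hunk 4: at line 2 remove [htj,qygxp,rwes] add [durs,mlol] -> 6 lines: bdlw ctbnw durs mlol lgg pkttc
Hunk 5: at line 3 remove [mlol,lgg] add [inch,hqgkf] -> 6 lines: bdlw ctbnw durs inch hqgkf pkttc
Final line 4: inch

Answer: inch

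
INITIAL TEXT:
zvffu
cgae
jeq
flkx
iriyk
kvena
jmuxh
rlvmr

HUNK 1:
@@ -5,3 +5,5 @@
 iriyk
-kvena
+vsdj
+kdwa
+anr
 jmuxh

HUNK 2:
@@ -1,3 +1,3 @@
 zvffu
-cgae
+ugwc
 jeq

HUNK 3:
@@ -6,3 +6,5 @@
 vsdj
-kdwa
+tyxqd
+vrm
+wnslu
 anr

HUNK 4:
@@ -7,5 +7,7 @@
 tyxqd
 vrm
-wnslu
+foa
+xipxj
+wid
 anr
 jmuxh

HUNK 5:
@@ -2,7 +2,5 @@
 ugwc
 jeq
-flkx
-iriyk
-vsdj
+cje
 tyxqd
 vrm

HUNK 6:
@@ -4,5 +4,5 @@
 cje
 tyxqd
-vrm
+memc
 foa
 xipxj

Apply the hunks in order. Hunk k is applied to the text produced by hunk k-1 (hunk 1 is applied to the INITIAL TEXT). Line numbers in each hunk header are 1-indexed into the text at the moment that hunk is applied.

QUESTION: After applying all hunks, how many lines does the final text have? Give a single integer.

Answer: 12

Derivation:
Hunk 1: at line 5 remove [kvena] add [vsdj,kdwa,anr] -> 10 lines: zvffu cgae jeq flkx iriyk vsdj kdwa anr jmuxh rlvmr
Hunk 2: at line 1 remove [cgae] add [ugwc] -> 10 lines: zvffu ugwc jeq flkx iriyk vsdj kdwa anr jmuxh rlvmr
Hunk 3: at line 6 remove [kdwa] add [tyxqd,vrm,wnslu] -> 12 lines: zvffu ugwc jeq flkx iriyk vsdj tyxqd vrm wnslu anr jmuxh rlvmr
Hunk 4: at line 7 remove [wnslu] add [foa,xipxj,wid] -> 14 lines: zvffu ugwc jeq flkx iriyk vsdj tyxqd vrm foa xipxj wid anr jmuxh rlvmr
Hunk 5: at line 2 remove [flkx,iriyk,vsdj] add [cje] -> 12 lines: zvffu ugwc jeq cje tyxqd vrm foa xipxj wid anr jmuxh rlvmr
Hunk 6: at line 4 remove [vrm] add [memc] -> 12 lines: zvffu ugwc jeq cje tyxqd memc foa xipxj wid anr jmuxh rlvmr
Final line count: 12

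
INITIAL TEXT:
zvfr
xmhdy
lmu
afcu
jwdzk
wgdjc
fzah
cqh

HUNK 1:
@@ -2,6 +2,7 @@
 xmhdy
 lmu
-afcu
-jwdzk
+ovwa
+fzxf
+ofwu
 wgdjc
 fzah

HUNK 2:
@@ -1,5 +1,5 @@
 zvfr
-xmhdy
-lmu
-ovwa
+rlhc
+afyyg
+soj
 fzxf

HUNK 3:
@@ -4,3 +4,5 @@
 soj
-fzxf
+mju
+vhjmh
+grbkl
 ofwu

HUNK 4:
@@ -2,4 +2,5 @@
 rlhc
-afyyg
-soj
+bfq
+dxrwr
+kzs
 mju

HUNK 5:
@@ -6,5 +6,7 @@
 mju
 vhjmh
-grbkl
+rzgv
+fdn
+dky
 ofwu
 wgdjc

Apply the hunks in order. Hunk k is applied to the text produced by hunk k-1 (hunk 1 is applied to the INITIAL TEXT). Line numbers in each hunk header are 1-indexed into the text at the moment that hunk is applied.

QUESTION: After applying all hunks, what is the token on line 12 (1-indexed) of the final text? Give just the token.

Hunk 1: at line 2 remove [afcu,jwdzk] add [ovwa,fzxf,ofwu] -> 9 lines: zvfr xmhdy lmu ovwa fzxf ofwu wgdjc fzah cqh
Hunk 2: at line 1 remove [xmhdy,lmu,ovwa] add [rlhc,afyyg,soj] -> 9 lines: zvfr rlhc afyyg soj fzxf ofwu wgdjc fzah cqh
Hunk 3: at line 4 remove [fzxf] add [mju,vhjmh,grbkl] -> 11 lines: zvfr rlhc afyyg soj mju vhjmh grbkl ofwu wgdjc fzah cqh
Hunk 4: at line 2 remove [afyyg,soj] add [bfq,dxrwr,kzs] -> 12 lines: zvfr rlhc bfq dxrwr kzs mju vhjmh grbkl ofwu wgdjc fzah cqh
Hunk 5: at line 6 remove [grbkl] add [rzgv,fdn,dky] -> 14 lines: zvfr rlhc bfq dxrwr kzs mju vhjmh rzgv fdn dky ofwu wgdjc fzah cqh
Final line 12: wgdjc

Answer: wgdjc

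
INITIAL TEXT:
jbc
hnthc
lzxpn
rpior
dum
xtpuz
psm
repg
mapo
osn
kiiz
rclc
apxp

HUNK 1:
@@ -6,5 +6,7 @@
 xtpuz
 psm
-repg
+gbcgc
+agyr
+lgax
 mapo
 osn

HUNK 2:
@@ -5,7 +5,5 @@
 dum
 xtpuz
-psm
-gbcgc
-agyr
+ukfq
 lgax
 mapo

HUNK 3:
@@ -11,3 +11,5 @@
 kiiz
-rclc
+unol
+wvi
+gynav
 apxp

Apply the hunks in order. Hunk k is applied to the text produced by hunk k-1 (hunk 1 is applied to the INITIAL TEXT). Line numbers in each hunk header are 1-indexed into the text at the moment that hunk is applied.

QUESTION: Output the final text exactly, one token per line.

Hunk 1: at line 6 remove [repg] add [gbcgc,agyr,lgax] -> 15 lines: jbc hnthc lzxpn rpior dum xtpuz psm gbcgc agyr lgax mapo osn kiiz rclc apxp
Hunk 2: at line 5 remove [psm,gbcgc,agyr] add [ukfq] -> 13 lines: jbc hnthc lzxpn rpior dum xtpuz ukfq lgax mapo osn kiiz rclc apxp
Hunk 3: at line 11 remove [rclc] add [unol,wvi,gynav] -> 15 lines: jbc hnthc lzxpn rpior dum xtpuz ukfq lgax mapo osn kiiz unol wvi gynav apxp

Answer: jbc
hnthc
lzxpn
rpior
dum
xtpuz
ukfq
lgax
mapo
osn
kiiz
unol
wvi
gynav
apxp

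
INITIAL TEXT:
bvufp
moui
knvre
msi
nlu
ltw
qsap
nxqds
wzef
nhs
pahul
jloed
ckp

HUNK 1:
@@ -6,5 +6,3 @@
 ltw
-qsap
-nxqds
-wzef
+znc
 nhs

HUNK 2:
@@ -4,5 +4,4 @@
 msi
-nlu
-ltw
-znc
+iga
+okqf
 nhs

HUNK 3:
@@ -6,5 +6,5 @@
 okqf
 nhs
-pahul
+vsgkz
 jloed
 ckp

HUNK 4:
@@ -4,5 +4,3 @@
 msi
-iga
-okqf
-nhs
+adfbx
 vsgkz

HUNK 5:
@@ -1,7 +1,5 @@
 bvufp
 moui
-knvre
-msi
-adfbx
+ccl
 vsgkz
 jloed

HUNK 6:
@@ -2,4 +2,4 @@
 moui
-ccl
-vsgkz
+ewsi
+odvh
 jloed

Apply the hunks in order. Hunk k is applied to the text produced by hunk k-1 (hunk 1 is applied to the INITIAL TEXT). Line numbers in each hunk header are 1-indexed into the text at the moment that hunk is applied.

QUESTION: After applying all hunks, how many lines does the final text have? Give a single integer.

Hunk 1: at line 6 remove [qsap,nxqds,wzef] add [znc] -> 11 lines: bvufp moui knvre msi nlu ltw znc nhs pahul jloed ckp
Hunk 2: at line 4 remove [nlu,ltw,znc] add [iga,okqf] -> 10 lines: bvufp moui knvre msi iga okqf nhs pahul jloed ckp
Hunk 3: at line 6 remove [pahul] add [vsgkz] -> 10 lines: bvufp moui knvre msi iga okqf nhs vsgkz jloed ckp
Hunk 4: at line 4 remove [iga,okqf,nhs] add [adfbx] -> 8 lines: bvufp moui knvre msi adfbx vsgkz jloed ckp
Hunk 5: at line 1 remove [knvre,msi,adfbx] add [ccl] -> 6 lines: bvufp moui ccl vsgkz jloed ckp
Hunk 6: at line 2 remove [ccl,vsgkz] add [ewsi,odvh] -> 6 lines: bvufp moui ewsi odvh jloed ckp
Final line count: 6

Answer: 6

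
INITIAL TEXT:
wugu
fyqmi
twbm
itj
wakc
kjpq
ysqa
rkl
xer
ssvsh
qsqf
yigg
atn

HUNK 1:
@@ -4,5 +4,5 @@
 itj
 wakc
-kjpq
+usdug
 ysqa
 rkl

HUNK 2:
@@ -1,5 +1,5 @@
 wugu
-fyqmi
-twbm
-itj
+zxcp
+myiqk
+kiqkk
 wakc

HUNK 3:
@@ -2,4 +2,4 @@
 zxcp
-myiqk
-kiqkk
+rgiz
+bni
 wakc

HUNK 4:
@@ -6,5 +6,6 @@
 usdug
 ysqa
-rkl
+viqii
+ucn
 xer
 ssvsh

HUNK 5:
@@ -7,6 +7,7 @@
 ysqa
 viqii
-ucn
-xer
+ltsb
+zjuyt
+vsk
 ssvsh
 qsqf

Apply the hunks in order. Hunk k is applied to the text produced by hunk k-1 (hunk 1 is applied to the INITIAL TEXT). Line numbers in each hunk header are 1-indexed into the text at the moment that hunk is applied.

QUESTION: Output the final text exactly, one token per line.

Answer: wugu
zxcp
rgiz
bni
wakc
usdug
ysqa
viqii
ltsb
zjuyt
vsk
ssvsh
qsqf
yigg
atn

Derivation:
Hunk 1: at line 4 remove [kjpq] add [usdug] -> 13 lines: wugu fyqmi twbm itj wakc usdug ysqa rkl xer ssvsh qsqf yigg atn
Hunk 2: at line 1 remove [fyqmi,twbm,itj] add [zxcp,myiqk,kiqkk] -> 13 lines: wugu zxcp myiqk kiqkk wakc usdug ysqa rkl xer ssvsh qsqf yigg atn
Hunk 3: at line 2 remove [myiqk,kiqkk] add [rgiz,bni] -> 13 lines: wugu zxcp rgiz bni wakc usdug ysqa rkl xer ssvsh qsqf yigg atn
Hunk 4: at line 6 remove [rkl] add [viqii,ucn] -> 14 lines: wugu zxcp rgiz bni wakc usdug ysqa viqii ucn xer ssvsh qsqf yigg atn
Hunk 5: at line 7 remove [ucn,xer] add [ltsb,zjuyt,vsk] -> 15 lines: wugu zxcp rgiz bni wakc usdug ysqa viqii ltsb zjuyt vsk ssvsh qsqf yigg atn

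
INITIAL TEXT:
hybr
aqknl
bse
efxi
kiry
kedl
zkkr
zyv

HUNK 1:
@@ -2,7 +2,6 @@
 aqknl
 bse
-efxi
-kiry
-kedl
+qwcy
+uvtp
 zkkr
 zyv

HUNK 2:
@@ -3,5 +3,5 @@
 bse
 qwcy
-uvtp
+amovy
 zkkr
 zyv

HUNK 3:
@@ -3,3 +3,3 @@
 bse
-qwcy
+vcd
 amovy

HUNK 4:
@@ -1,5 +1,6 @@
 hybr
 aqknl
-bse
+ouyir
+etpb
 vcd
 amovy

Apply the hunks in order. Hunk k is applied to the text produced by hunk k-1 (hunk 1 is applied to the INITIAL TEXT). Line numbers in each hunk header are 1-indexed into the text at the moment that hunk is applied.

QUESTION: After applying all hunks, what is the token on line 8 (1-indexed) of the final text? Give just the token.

Hunk 1: at line 2 remove [efxi,kiry,kedl] add [qwcy,uvtp] -> 7 lines: hybr aqknl bse qwcy uvtp zkkr zyv
Hunk 2: at line 3 remove [uvtp] add [amovy] -> 7 lines: hybr aqknl bse qwcy amovy zkkr zyv
Hunk 3: at line 3 remove [qwcy] add [vcd] -> 7 lines: hybr aqknl bse vcd amovy zkkr zyv
Hunk 4: at line 1 remove [bse] add [ouyir,etpb] -> 8 lines: hybr aqknl ouyir etpb vcd amovy zkkr zyv
Final line 8: zyv

Answer: zyv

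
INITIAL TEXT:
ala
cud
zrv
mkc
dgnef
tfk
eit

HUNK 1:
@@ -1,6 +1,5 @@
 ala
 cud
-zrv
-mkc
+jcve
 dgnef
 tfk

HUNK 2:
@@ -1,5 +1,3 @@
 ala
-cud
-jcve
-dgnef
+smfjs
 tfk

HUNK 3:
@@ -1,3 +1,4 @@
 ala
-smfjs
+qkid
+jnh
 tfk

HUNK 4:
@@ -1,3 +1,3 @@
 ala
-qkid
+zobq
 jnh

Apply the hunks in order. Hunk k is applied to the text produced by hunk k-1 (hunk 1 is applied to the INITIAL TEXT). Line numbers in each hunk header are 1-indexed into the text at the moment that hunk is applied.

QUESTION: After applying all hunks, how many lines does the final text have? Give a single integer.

Answer: 5

Derivation:
Hunk 1: at line 1 remove [zrv,mkc] add [jcve] -> 6 lines: ala cud jcve dgnef tfk eit
Hunk 2: at line 1 remove [cud,jcve,dgnef] add [smfjs] -> 4 lines: ala smfjs tfk eit
Hunk 3: at line 1 remove [smfjs] add [qkid,jnh] -> 5 lines: ala qkid jnh tfk eit
Hunk 4: at line 1 remove [qkid] add [zobq] -> 5 lines: ala zobq jnh tfk eit
Final line count: 5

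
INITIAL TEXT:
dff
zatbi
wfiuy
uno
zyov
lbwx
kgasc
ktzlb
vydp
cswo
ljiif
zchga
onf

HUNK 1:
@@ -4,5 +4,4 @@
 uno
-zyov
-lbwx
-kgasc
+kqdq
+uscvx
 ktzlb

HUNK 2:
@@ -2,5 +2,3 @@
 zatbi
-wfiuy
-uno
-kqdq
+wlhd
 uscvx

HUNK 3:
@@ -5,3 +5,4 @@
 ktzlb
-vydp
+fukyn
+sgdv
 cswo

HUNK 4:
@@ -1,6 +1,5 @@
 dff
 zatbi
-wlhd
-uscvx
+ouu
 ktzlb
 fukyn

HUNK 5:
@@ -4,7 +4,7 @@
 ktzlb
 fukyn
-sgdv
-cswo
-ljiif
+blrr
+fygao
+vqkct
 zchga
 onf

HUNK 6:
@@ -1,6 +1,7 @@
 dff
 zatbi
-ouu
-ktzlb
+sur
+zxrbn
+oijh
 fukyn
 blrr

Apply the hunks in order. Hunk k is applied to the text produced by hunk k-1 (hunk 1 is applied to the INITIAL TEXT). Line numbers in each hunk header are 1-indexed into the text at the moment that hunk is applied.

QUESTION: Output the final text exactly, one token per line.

Answer: dff
zatbi
sur
zxrbn
oijh
fukyn
blrr
fygao
vqkct
zchga
onf

Derivation:
Hunk 1: at line 4 remove [zyov,lbwx,kgasc] add [kqdq,uscvx] -> 12 lines: dff zatbi wfiuy uno kqdq uscvx ktzlb vydp cswo ljiif zchga onf
Hunk 2: at line 2 remove [wfiuy,uno,kqdq] add [wlhd] -> 10 lines: dff zatbi wlhd uscvx ktzlb vydp cswo ljiif zchga onf
Hunk 3: at line 5 remove [vydp] add [fukyn,sgdv] -> 11 lines: dff zatbi wlhd uscvx ktzlb fukyn sgdv cswo ljiif zchga onf
Hunk 4: at line 1 remove [wlhd,uscvx] add [ouu] -> 10 lines: dff zatbi ouu ktzlb fukyn sgdv cswo ljiif zchga onf
Hunk 5: at line 4 remove [sgdv,cswo,ljiif] add [blrr,fygao,vqkct] -> 10 lines: dff zatbi ouu ktzlb fukyn blrr fygao vqkct zchga onf
Hunk 6: at line 1 remove [ouu,ktzlb] add [sur,zxrbn,oijh] -> 11 lines: dff zatbi sur zxrbn oijh fukyn blrr fygao vqkct zchga onf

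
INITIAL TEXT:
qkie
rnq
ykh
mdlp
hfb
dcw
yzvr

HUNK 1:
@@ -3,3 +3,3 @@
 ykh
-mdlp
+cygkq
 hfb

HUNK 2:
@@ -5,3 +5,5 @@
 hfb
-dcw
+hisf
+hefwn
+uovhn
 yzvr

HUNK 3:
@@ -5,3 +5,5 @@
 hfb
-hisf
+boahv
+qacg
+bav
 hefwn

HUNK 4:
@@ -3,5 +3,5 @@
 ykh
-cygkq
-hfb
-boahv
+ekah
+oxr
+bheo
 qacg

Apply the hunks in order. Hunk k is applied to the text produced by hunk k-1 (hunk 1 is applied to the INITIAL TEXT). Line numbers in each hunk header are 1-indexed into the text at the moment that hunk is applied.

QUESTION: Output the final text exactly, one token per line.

Answer: qkie
rnq
ykh
ekah
oxr
bheo
qacg
bav
hefwn
uovhn
yzvr

Derivation:
Hunk 1: at line 3 remove [mdlp] add [cygkq] -> 7 lines: qkie rnq ykh cygkq hfb dcw yzvr
Hunk 2: at line 5 remove [dcw] add [hisf,hefwn,uovhn] -> 9 lines: qkie rnq ykh cygkq hfb hisf hefwn uovhn yzvr
Hunk 3: at line 5 remove [hisf] add [boahv,qacg,bav] -> 11 lines: qkie rnq ykh cygkq hfb boahv qacg bav hefwn uovhn yzvr
Hunk 4: at line 3 remove [cygkq,hfb,boahv] add [ekah,oxr,bheo] -> 11 lines: qkie rnq ykh ekah oxr bheo qacg bav hefwn uovhn yzvr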